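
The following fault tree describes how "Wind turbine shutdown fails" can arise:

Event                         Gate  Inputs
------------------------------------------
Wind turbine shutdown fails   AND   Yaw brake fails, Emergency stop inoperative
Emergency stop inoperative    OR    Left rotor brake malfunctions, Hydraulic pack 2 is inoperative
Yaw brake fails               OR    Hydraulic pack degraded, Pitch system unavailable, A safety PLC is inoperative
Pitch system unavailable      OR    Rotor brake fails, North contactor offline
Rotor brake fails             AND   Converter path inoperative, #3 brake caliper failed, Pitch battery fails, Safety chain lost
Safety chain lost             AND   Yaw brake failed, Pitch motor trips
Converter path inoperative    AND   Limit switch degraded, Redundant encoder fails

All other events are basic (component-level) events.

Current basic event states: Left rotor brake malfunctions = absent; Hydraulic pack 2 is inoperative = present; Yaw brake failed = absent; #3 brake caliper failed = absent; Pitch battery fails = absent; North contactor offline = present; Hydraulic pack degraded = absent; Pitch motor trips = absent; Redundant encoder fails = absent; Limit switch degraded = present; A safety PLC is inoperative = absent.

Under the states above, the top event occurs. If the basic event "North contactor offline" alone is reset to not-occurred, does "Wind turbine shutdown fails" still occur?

Counterfactual: set "North contactor offline" to not occurred.
Converter path inoperative [AND]: Limit switch degraded=occurs, Redundant encoder fails=not → not all inputs occur → does not occur.
Safety chain lost [AND]: Yaw brake failed=not, Pitch motor trips=not → not all inputs occur → does not occur.
Rotor brake fails [AND]: Converter path inoperative=not, #3 brake caliper failed=not, Pitch battery fails=not, Safety chain lost=not → not all inputs occur → does not occur.
Pitch system unavailable [OR]: Rotor brake fails=not, North contactor offline=not → no input occurs → does not occur.
Yaw brake fails [OR]: Hydraulic pack degraded=not, Pitch system unavailable=not, A safety PLC is inoperative=not → no input occurs → does not occur.
Emergency stop inoperative [OR]: Left rotor brake malfunctions=not, Hydraulic pack 2 is inoperative=occurs → at least one input occurs → occurs.
Wind turbine shutdown fails [AND]: Yaw brake fails=not, Emergency stop inoperative=occurs → not all inputs occur → does not occur.

No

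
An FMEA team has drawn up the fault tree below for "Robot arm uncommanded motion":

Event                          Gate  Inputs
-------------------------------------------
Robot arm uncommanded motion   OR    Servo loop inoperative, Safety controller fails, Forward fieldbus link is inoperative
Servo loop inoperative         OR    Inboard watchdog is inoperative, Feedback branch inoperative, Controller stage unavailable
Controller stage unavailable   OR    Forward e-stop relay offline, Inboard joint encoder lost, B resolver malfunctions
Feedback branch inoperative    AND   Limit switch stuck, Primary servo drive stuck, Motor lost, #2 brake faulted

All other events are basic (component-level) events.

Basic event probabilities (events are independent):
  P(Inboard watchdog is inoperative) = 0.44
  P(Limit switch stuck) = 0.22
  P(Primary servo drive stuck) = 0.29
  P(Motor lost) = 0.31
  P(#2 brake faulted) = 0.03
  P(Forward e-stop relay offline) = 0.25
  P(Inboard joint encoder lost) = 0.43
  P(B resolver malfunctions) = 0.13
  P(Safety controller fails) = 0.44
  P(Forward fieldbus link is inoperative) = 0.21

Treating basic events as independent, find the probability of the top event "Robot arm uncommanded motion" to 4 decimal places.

P(Feedback branch inoperative) [AND] = 0.22 × 0.29 × 0.31 × 0.03 = 0.000593
P(Controller stage unavailable) [OR] = 1 − (1−0.25) × (1−0.43) × (1−0.13) = 0.628075
P(Servo loop inoperative) [OR] = 1 − (1−0.44) × (1−0.000593) × (1−0.628075) = 0.791846
P(Robot arm uncommanded motion) [OR] = 1 − (1−0.791846) × (1−0.44) × (1−0.21) = 0.907913
Rounded to 4 decimal places: P(Robot arm uncommanded motion) ≈ 0.9079.

0.9079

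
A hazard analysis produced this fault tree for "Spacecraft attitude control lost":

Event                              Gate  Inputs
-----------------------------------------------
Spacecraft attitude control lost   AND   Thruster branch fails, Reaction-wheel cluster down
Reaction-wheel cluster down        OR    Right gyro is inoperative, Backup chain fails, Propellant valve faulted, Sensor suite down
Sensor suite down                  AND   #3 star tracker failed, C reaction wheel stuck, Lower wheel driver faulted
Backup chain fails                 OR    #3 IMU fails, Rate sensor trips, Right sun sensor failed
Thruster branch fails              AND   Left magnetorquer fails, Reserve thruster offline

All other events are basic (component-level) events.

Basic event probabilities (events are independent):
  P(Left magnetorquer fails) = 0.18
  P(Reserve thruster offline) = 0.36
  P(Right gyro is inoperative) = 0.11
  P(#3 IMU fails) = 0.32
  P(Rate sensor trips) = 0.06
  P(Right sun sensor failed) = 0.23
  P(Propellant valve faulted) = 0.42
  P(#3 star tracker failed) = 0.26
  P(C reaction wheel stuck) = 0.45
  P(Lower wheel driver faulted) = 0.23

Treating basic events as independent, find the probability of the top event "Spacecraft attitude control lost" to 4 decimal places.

P(Thruster branch fails) [AND] = 0.18 × 0.36 = 0.064800
P(Backup chain fails) [OR] = 1 − (1−0.32) × (1−0.06) × (1−0.23) = 0.507816
P(Sensor suite down) [AND] = 0.26 × 0.45 × 0.23 = 0.026910
P(Reaction-wheel cluster down) [OR] = 1 − (1−0.11) × (1−0.507816) × (1−0.42) × (1−0.026910) = 0.752772
P(Spacecraft attitude control lost) [AND] = 0.064800 × 0.752772 = 0.048780
Rounded to 4 decimal places: P(Spacecraft attitude control lost) ≈ 0.0488.

0.0488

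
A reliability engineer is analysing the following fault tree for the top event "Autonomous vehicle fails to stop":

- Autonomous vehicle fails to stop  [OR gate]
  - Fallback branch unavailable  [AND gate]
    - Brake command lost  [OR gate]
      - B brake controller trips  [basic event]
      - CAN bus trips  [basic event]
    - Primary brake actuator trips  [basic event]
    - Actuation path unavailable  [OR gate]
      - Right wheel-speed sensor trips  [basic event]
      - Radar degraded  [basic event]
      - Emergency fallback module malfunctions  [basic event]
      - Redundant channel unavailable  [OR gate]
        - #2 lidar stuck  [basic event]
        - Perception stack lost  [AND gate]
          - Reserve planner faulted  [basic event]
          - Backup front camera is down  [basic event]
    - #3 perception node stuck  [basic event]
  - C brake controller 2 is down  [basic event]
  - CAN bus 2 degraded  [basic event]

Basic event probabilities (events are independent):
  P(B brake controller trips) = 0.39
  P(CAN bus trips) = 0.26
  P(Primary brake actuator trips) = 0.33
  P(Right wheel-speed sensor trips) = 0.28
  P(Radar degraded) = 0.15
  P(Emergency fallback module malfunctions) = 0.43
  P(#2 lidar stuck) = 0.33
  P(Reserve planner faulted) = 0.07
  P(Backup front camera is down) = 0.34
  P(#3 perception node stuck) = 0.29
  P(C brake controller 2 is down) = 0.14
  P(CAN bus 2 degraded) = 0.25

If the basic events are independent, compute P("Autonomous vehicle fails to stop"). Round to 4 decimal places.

P(Brake command lost) [OR] = 1 − (1−0.39) × (1−0.26) = 0.548600
P(Perception stack lost) [AND] = 0.07 × 0.34 = 0.023800
P(Redundant channel unavailable) [OR] = 1 − (1−0.33) × (1−0.023800) = 0.345946
P(Actuation path unavailable) [OR] = 1 − (1−0.28) × (1−0.15) × (1−0.43) × (1−0.345946) = 0.771840
P(Fallback branch unavailable) [AND] = 0.548600 × 0.33 × 0.771840 × 0.29 = 0.040522
P(Autonomous vehicle fails to stop) [OR] = 1 − (1−0.040522) × (1−0.14) × (1−0.25) = 0.381137
Rounded to 4 decimal places: P(Autonomous vehicle fails to stop) ≈ 0.3811.

0.3811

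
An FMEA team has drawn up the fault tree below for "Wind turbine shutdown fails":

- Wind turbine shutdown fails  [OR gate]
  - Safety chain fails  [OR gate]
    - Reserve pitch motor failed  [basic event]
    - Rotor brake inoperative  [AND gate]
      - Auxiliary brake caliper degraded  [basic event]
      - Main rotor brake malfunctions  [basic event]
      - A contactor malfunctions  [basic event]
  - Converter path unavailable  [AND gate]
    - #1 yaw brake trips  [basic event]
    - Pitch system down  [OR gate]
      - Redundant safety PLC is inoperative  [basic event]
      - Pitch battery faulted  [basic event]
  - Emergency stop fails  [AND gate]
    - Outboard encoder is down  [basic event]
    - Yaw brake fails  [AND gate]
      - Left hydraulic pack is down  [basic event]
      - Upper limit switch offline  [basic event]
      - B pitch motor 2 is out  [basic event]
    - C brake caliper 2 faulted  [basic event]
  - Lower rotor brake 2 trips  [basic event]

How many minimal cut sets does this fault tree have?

Rotor brake inoperative [AND]: one cut set from each child combined → 1 × 1 × 1 = 1 cut set(s).
Safety chain fails [OR]: union of children's cut sets → 2 cut set(s).
Pitch system down [OR]: union of children's cut sets → 2 cut set(s).
Converter path unavailable [AND]: one cut set from each child combined → 1 × 2 = 2 cut set(s).
Yaw brake fails [AND]: one cut set from each child combined → 1 × 1 × 1 = 1 cut set(s).
Emergency stop fails [AND]: one cut set from each child combined → 1 × 1 × 1 = 1 cut set(s).
Wind turbine shutdown fails [OR]: union of children's cut sets → 6 cut set(s).
Minimal cut sets: {Reserve pitch motor failed}; {A contactor malfunctions, Auxiliary brake caliper degraded, Main rotor brake malfunctions}; {#1 yaw brake trips, Redundant safety PLC is inoperative}; {#1 yaw brake trips, Pitch battery faulted}; {B pitch motor 2 is out, C brake caliper 2 faulted, Left hydraulic pack is down, Outboard encoder is down, Upper limit switch offline}; {Lower rotor brake 2 trips}.

6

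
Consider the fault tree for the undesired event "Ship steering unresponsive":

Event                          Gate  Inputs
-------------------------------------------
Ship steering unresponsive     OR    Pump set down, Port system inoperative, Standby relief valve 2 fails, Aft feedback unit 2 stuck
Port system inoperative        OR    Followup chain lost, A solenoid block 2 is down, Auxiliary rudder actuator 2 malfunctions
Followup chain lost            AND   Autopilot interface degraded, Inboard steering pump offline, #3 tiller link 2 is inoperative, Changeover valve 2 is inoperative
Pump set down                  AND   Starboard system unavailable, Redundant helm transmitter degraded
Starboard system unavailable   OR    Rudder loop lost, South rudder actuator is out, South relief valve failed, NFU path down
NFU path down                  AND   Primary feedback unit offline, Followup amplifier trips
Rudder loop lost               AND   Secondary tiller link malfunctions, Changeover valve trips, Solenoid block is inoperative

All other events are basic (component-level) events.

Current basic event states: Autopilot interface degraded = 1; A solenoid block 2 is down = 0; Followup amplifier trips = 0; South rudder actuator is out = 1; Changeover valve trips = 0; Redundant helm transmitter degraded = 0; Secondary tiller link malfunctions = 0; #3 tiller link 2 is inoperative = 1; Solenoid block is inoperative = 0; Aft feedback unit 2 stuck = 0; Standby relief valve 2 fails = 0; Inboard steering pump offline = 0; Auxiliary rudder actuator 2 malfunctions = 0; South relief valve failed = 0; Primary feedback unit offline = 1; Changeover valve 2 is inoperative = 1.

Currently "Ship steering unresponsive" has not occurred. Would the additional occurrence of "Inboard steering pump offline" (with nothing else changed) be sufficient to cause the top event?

Counterfactual: set "Inboard steering pump offline" to occurred.
Rudder loop lost [AND]: Secondary tiller link malfunctions=not, Changeover valve trips=not, Solenoid block is inoperative=not → not all inputs occur → does not occur.
NFU path down [AND]: Primary feedback unit offline=occurs, Followup amplifier trips=not → not all inputs occur → does not occur.
Starboard system unavailable [OR]: Rudder loop lost=not, South rudder actuator is out=occurs, South relief valve failed=not, NFU path down=not → at least one input occurs → occurs.
Pump set down [AND]: Starboard system unavailable=occurs, Redundant helm transmitter degraded=not → not all inputs occur → does not occur.
Followup chain lost [AND]: Autopilot interface degraded=occurs, Inboard steering pump offline=occurs, #3 tiller link 2 is inoperative=occurs, Changeover valve 2 is inoperative=occurs → all inputs occur → occurs.
Port system inoperative [OR]: Followup chain lost=occurs, A solenoid block 2 is down=not, Auxiliary rudder actuator 2 malfunctions=not → at least one input occurs → occurs.
Ship steering unresponsive [OR]: Pump set down=not, Port system inoperative=occurs, Standby relief valve 2 fails=not, Aft feedback unit 2 stuck=not → at least one input occurs → occurs.

Yes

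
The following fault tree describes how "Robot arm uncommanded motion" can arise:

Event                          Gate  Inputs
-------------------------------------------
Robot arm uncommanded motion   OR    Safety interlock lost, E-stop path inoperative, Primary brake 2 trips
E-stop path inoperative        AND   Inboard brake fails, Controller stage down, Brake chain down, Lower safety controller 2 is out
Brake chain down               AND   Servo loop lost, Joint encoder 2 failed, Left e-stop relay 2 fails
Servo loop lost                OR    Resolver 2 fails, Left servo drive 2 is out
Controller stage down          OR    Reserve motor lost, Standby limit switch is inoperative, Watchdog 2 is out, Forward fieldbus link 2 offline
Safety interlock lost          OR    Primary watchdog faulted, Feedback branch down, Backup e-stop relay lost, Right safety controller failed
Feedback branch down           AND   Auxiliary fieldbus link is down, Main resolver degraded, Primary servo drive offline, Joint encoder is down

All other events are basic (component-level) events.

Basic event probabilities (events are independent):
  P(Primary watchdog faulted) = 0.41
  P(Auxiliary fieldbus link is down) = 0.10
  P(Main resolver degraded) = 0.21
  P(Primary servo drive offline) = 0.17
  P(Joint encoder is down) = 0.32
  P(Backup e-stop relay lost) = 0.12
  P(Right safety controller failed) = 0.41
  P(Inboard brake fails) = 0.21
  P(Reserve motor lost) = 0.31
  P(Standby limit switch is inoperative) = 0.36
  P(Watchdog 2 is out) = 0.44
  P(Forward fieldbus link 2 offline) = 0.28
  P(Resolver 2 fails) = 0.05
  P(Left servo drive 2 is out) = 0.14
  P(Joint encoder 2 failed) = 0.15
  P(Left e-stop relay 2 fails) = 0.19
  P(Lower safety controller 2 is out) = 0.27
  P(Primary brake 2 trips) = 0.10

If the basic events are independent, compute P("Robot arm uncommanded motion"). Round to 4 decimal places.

P(Feedback branch down) [AND] = 0.10 × 0.21 × 0.17 × 0.32 = 0.001142
P(Safety interlock lost) [OR] = 1 − (1−0.41) × (1−0.001142) × (1−0.12) × (1−0.41) = 0.694022
P(Controller stage down) [OR] = 1 − (1−0.31) × (1−0.36) × (1−0.44) × (1−0.28) = 0.821947
P(Servo loop lost) [OR] = 1 − (1−0.05) × (1−0.14) = 0.183000
P(Brake chain down) [AND] = 0.183000 × 0.15 × 0.19 = 0.005216
P(E-stop path inoperative) [AND] = 0.21 × 0.821947 × 0.005216 × 0.27 = 0.000243
P(Robot arm uncommanded motion) [OR] = 1 − (1−0.694022) × (1−0.000243) × (1−0.10) = 0.724687
Rounded to 4 decimal places: P(Robot arm uncommanded motion) ≈ 0.7247.

0.7247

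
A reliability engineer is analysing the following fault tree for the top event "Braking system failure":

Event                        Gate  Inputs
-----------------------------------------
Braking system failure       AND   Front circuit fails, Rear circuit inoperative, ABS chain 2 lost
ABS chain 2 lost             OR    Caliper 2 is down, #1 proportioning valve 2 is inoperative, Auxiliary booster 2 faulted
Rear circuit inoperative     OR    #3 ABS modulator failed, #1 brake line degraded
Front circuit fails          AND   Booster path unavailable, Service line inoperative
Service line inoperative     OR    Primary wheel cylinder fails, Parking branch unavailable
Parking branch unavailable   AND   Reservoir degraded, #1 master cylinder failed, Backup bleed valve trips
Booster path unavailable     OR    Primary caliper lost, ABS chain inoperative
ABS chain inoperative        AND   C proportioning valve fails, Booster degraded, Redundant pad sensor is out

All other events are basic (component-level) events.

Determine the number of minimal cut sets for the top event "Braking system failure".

ABS chain inoperative [AND]: one cut set from each child combined → 1 × 1 × 1 = 1 cut set(s).
Booster path unavailable [OR]: union of children's cut sets → 2 cut set(s).
Parking branch unavailable [AND]: one cut set from each child combined → 1 × 1 × 1 = 1 cut set(s).
Service line inoperative [OR]: union of children's cut sets → 2 cut set(s).
Front circuit fails [AND]: one cut set from each child combined → 2 × 2 = 4 cut set(s).
Rear circuit inoperative [OR]: union of children's cut sets → 2 cut set(s).
ABS chain 2 lost [OR]: union of children's cut sets → 3 cut set(s).
Braking system failure [AND]: one cut set from each child combined → 4 × 2 × 3 = 24 cut set(s).

24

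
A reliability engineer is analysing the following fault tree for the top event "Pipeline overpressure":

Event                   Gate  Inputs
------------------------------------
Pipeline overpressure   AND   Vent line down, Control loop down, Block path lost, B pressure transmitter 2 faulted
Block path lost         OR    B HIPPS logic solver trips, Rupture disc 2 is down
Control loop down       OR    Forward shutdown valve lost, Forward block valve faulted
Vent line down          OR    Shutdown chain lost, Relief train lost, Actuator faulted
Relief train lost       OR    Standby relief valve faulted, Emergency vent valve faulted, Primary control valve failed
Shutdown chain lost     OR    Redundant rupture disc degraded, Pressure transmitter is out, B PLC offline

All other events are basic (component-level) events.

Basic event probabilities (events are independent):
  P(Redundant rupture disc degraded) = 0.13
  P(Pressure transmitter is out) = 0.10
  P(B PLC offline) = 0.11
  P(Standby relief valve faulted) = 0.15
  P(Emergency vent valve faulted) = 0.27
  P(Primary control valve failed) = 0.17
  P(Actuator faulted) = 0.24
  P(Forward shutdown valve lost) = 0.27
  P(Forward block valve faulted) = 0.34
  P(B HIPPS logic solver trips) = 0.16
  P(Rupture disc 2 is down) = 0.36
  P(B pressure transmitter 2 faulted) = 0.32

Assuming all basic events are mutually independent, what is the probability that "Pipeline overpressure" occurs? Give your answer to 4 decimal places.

P(Shutdown chain lost) [OR] = 1 − (1−0.13) × (1−0.10) × (1−0.11) = 0.303130
P(Relief train lost) [OR] = 1 − (1−0.15) × (1−0.27) × (1−0.17) = 0.484985
P(Vent line down) [OR] = 1 − (1−0.303130) × (1−0.484985) × (1−0.24) = 0.727237
P(Control loop down) [OR] = 1 − (1−0.27) × (1−0.34) = 0.518200
P(Block path lost) [OR] = 1 − (1−0.16) × (1−0.36) = 0.462400
P(Pipeline overpressure) [AND] = 0.727237 × 0.518200 × 0.462400 × 0.32 = 0.055762
Rounded to 4 decimal places: P(Pipeline overpressure) ≈ 0.0558.

0.0558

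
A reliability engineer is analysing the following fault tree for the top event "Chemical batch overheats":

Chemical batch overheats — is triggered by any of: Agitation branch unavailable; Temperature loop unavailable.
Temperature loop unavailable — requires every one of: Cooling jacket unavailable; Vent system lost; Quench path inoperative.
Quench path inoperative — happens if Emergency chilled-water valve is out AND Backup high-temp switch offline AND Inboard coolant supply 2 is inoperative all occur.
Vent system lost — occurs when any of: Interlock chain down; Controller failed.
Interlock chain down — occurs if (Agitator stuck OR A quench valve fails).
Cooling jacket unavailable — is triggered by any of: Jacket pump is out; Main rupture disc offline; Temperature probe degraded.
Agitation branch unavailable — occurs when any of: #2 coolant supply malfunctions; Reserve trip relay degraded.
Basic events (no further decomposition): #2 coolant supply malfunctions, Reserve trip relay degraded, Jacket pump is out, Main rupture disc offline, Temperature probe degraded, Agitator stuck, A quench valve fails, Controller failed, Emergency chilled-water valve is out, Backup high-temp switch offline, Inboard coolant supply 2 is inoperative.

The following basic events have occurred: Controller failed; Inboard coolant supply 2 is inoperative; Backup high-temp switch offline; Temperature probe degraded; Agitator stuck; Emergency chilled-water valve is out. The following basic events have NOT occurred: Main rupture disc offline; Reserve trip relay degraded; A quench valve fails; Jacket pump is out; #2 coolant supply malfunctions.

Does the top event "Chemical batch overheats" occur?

Agitation branch unavailable [OR]: #2 coolant supply malfunctions=not, Reserve trip relay degraded=not → no input occurs → does not occur.
Cooling jacket unavailable [OR]: Jacket pump is out=not, Main rupture disc offline=not, Temperature probe degraded=occurs → at least one input occurs → occurs.
Interlock chain down [OR]: Agitator stuck=occurs, A quench valve fails=not → at least one input occurs → occurs.
Vent system lost [OR]: Interlock chain down=occurs, Controller failed=occurs → at least one input occurs → occurs.
Quench path inoperative [AND]: Emergency chilled-water valve is out=occurs, Backup high-temp switch offline=occurs, Inboard coolant supply 2 is inoperative=occurs → all inputs occur → occurs.
Temperature loop unavailable [AND]: Cooling jacket unavailable=occurs, Vent system lost=occurs, Quench path inoperative=occurs → all inputs occur → occurs.
Chemical batch overheats [OR]: Agitation branch unavailable=not, Temperature loop unavailable=occurs → at least one input occurs → occurs.

Yes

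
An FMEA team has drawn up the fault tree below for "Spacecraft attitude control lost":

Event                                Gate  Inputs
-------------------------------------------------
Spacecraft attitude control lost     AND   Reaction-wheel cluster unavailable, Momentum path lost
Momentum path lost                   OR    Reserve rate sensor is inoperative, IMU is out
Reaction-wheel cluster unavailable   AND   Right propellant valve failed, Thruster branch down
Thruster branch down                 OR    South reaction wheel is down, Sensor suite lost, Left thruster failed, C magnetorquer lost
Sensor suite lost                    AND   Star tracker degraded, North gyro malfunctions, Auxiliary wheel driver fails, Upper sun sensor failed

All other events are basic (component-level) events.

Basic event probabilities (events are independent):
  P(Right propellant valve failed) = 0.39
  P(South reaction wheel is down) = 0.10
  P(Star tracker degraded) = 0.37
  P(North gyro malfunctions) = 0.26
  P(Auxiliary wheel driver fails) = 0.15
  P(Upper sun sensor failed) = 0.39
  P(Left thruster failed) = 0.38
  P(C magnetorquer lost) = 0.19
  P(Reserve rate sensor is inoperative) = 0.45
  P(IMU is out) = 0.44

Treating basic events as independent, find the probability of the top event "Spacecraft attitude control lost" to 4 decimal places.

P(Sensor suite lost) [AND] = 0.37 × 0.26 × 0.15 × 0.39 = 0.005628
P(Thruster branch down) [OR] = 1 − (1−0.10) × (1−0.005628) × (1−0.38) × (1−0.19) = 0.550564
P(Reaction-wheel cluster unavailable) [AND] = 0.39 × 0.550564 = 0.214720
P(Momentum path lost) [OR] = 1 − (1−0.45) × (1−0.44) = 0.692000
P(Spacecraft attitude control lost) [AND] = 0.214720 × 0.692000 = 0.148586
Rounded to 4 decimal places: P(Spacecraft attitude control lost) ≈ 0.1486.

0.1486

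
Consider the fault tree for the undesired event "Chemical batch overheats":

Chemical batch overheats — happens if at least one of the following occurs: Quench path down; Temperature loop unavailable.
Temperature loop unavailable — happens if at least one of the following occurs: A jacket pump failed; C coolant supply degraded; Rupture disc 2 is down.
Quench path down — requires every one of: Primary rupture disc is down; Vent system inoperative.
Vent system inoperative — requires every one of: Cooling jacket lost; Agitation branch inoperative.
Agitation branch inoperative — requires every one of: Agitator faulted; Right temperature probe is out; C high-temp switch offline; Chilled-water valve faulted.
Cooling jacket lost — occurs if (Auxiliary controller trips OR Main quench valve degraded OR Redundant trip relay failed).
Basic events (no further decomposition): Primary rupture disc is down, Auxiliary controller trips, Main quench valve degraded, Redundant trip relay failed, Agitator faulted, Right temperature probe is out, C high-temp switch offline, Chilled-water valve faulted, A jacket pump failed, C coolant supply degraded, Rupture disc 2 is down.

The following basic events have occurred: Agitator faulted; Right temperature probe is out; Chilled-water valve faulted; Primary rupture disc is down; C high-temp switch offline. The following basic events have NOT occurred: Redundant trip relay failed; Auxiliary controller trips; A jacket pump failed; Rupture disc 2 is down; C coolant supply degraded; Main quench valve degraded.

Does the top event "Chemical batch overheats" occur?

No

Cooling jacket lost [OR]: Auxiliary controller trips=not, Main quench valve degraded=not, Redundant trip relay failed=not → no input occurs → does not occur.
Agitation branch inoperative [AND]: Agitator faulted=occurs, Right temperature probe is out=occurs, C high-temp switch offline=occurs, Chilled-water valve faulted=occurs → all inputs occur → occurs.
Vent system inoperative [AND]: Cooling jacket lost=not, Agitation branch inoperative=occurs → not all inputs occur → does not occur.
Quench path down [AND]: Primary rupture disc is down=occurs, Vent system inoperative=not → not all inputs occur → does not occur.
Temperature loop unavailable [OR]: A jacket pump failed=not, C coolant supply degraded=not, Rupture disc 2 is down=not → no input occurs → does not occur.
Chemical batch overheats [OR]: Quench path down=not, Temperature loop unavailable=not → no input occurs → does not occur.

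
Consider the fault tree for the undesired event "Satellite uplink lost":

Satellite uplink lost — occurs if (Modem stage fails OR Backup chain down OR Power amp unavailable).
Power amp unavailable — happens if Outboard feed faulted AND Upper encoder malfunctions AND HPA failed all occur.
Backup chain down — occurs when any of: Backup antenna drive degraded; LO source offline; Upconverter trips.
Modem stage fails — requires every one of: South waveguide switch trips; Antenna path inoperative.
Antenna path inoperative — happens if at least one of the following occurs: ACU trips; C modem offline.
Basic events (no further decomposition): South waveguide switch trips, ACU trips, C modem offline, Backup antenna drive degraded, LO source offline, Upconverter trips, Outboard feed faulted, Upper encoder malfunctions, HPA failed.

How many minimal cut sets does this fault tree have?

6

Antenna path inoperative [OR]: union of children's cut sets → 2 cut set(s).
Modem stage fails [AND]: one cut set from each child combined → 1 × 2 = 2 cut set(s).
Backup chain down [OR]: union of children's cut sets → 3 cut set(s).
Power amp unavailable [AND]: one cut set from each child combined → 1 × 1 × 1 = 1 cut set(s).
Satellite uplink lost [OR]: union of children's cut sets → 6 cut set(s).
Minimal cut sets: {ACU trips, South waveguide switch trips}; {C modem offline, South waveguide switch trips}; {Backup antenna drive degraded}; {LO source offline}; {Upconverter trips}; {HPA failed, Outboard feed faulted, Upper encoder malfunctions}.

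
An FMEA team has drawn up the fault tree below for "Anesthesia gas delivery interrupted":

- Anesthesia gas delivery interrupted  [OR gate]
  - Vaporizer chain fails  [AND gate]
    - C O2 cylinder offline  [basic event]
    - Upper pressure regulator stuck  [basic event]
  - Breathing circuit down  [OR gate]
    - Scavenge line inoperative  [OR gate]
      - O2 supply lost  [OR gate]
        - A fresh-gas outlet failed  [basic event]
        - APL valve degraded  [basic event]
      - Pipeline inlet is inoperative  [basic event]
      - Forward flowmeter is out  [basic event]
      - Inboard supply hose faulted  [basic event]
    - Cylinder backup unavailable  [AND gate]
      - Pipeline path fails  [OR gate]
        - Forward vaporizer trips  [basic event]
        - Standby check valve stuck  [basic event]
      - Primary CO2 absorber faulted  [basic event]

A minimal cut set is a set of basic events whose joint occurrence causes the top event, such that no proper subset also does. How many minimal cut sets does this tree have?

8

Vaporizer chain fails [AND]: one cut set from each child combined → 1 × 1 = 1 cut set(s).
O2 supply lost [OR]: union of children's cut sets → 2 cut set(s).
Scavenge line inoperative [OR]: union of children's cut sets → 5 cut set(s).
Pipeline path fails [OR]: union of children's cut sets → 2 cut set(s).
Cylinder backup unavailable [AND]: one cut set from each child combined → 2 × 1 = 2 cut set(s).
Breathing circuit down [OR]: union of children's cut sets → 7 cut set(s).
Anesthesia gas delivery interrupted [OR]: union of children's cut sets → 8 cut set(s).
Minimal cut sets: {C O2 cylinder offline, Upper pressure regulator stuck}; {A fresh-gas outlet failed}; {APL valve degraded}; {Pipeline inlet is inoperative}; {Forward flowmeter is out}; {Inboard supply hose faulted}; {Forward vaporizer trips, Primary CO2 absorber faulted}; {Primary CO2 absorber faulted, Standby check valve stuck}.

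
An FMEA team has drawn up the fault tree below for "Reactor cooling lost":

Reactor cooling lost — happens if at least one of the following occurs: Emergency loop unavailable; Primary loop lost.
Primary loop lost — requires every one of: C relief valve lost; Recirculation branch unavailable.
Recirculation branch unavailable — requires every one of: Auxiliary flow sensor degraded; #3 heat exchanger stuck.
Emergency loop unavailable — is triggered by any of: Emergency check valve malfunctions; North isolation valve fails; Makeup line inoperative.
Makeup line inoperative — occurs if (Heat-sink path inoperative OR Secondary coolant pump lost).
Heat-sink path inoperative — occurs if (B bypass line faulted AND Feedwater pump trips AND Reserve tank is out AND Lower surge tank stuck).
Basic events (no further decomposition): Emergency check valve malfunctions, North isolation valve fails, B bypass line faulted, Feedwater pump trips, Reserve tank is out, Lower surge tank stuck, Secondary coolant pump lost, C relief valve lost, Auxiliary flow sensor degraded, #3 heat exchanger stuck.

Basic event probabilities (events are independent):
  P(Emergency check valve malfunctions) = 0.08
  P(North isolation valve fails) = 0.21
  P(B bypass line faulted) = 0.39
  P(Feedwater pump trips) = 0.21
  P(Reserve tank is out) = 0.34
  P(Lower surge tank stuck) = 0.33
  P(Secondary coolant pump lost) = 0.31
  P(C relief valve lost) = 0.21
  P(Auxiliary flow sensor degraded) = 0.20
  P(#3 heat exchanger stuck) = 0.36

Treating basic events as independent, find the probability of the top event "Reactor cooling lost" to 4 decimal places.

P(Heat-sink path inoperative) [AND] = 0.39 × 0.21 × 0.34 × 0.33 = 0.009189
P(Makeup line inoperative) [OR] = 1 − (1−0.009189) × (1−0.31) = 0.316340
P(Emergency loop unavailable) [OR] = 1 − (1−0.08) × (1−0.21) × (1−0.316340) = 0.503116
P(Recirculation branch unavailable) [AND] = 0.20 × 0.36 = 0.072000
P(Primary loop lost) [AND] = 0.21 × 0.072000 = 0.015120
P(Reactor cooling lost) [OR] = 1 − (1−0.503116) × (1−0.015120) = 0.510629
Rounded to 4 decimal places: P(Reactor cooling lost) ≈ 0.5106.

0.5106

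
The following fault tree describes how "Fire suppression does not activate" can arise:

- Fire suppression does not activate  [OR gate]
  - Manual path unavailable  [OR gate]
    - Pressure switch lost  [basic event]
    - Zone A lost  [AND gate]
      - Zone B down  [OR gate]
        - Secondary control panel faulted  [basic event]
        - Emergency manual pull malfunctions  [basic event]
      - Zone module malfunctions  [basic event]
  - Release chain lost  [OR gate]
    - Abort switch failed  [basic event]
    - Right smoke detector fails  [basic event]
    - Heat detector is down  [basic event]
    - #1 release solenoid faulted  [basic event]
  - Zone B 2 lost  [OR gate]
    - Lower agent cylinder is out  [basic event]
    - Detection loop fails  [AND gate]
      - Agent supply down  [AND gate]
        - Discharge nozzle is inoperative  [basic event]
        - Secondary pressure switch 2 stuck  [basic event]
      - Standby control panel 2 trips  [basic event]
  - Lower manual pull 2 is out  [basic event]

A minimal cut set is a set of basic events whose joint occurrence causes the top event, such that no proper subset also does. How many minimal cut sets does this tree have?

10

Zone B down [OR]: union of children's cut sets → 2 cut set(s).
Zone A lost [AND]: one cut set from each child combined → 2 × 1 = 2 cut set(s).
Manual path unavailable [OR]: union of children's cut sets → 3 cut set(s).
Release chain lost [OR]: union of children's cut sets → 4 cut set(s).
Agent supply down [AND]: one cut set from each child combined → 1 × 1 = 1 cut set(s).
Detection loop fails [AND]: one cut set from each child combined → 1 × 1 = 1 cut set(s).
Zone B 2 lost [OR]: union of children's cut sets → 2 cut set(s).
Fire suppression does not activate [OR]: union of children's cut sets → 10 cut set(s).
Minimal cut sets: {Pressure switch lost}; {Secondary control panel faulted, Zone module malfunctions}; {Emergency manual pull malfunctions, Zone module malfunctions}; {Abort switch failed}; {Right smoke detector fails}; {Heat detector is down}; {#1 release solenoid faulted}; {Lower agent cylinder is out}; {Discharge nozzle is inoperative, Secondary pressure switch 2 stuck, Standby control panel 2 trips}; {Lower manual pull 2 is out}.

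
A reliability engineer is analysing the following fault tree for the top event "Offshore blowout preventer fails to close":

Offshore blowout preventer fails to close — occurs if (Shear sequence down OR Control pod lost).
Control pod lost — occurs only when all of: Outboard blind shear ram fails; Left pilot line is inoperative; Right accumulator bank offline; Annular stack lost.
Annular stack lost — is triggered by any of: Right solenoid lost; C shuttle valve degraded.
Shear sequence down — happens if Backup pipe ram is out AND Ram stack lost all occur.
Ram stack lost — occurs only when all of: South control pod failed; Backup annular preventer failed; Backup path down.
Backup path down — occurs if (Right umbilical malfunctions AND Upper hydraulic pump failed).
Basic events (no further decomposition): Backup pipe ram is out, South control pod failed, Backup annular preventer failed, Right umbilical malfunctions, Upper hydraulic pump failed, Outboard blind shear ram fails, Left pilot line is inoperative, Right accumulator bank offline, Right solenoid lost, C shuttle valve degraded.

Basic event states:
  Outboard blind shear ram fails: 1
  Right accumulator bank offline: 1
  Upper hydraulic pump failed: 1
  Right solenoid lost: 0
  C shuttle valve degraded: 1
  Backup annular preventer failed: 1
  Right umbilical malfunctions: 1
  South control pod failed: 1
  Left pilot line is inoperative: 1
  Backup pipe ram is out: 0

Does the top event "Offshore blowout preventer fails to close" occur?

Backup path down [AND]: Right umbilical malfunctions=occurs, Upper hydraulic pump failed=occurs → all inputs occur → occurs.
Ram stack lost [AND]: South control pod failed=occurs, Backup annular preventer failed=occurs, Backup path down=occurs → all inputs occur → occurs.
Shear sequence down [AND]: Backup pipe ram is out=not, Ram stack lost=occurs → not all inputs occur → does not occur.
Annular stack lost [OR]: Right solenoid lost=not, C shuttle valve degraded=occurs → at least one input occurs → occurs.
Control pod lost [AND]: Outboard blind shear ram fails=occurs, Left pilot line is inoperative=occurs, Right accumulator bank offline=occurs, Annular stack lost=occurs → all inputs occur → occurs.
Offshore blowout preventer fails to close [OR]: Shear sequence down=not, Control pod lost=occurs → at least one input occurs → occurs.

Yes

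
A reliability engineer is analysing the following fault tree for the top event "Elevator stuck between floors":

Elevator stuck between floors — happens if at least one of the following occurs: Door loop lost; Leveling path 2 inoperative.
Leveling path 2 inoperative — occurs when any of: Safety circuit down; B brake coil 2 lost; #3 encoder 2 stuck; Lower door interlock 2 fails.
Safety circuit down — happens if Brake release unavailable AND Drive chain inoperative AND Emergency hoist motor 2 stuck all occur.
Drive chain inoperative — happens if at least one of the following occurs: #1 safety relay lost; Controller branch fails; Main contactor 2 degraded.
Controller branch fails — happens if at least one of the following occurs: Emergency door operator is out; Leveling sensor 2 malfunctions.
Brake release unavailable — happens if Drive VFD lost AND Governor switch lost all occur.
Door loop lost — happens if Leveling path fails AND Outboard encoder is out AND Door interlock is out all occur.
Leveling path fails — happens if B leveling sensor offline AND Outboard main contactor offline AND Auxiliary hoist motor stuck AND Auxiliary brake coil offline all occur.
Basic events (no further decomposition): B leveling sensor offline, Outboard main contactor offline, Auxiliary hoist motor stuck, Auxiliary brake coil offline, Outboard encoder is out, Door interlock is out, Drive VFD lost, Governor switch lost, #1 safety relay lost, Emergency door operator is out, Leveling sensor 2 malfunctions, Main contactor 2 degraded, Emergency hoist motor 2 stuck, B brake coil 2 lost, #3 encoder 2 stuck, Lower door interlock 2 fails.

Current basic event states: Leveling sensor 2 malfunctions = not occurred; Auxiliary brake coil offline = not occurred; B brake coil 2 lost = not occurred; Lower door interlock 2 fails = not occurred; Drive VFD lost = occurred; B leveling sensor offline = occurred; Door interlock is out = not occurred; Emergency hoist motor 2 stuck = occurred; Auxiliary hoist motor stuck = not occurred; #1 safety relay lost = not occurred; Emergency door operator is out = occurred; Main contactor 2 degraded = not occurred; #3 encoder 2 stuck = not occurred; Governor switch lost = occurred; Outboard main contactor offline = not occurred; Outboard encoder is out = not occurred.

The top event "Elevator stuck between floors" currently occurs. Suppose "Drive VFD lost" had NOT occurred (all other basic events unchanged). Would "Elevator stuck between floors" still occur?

Counterfactual: set "Drive VFD lost" to not occurred.
Leveling path fails [AND]: B leveling sensor offline=occurs, Outboard main contactor offline=not, Auxiliary hoist motor stuck=not, Auxiliary brake coil offline=not → not all inputs occur → does not occur.
Door loop lost [AND]: Leveling path fails=not, Outboard encoder is out=not, Door interlock is out=not → not all inputs occur → does not occur.
Brake release unavailable [AND]: Drive VFD lost=not, Governor switch lost=occurs → not all inputs occur → does not occur.
Controller branch fails [OR]: Emergency door operator is out=occurs, Leveling sensor 2 malfunctions=not → at least one input occurs → occurs.
Drive chain inoperative [OR]: #1 safety relay lost=not, Controller branch fails=occurs, Main contactor 2 degraded=not → at least one input occurs → occurs.
Safety circuit down [AND]: Brake release unavailable=not, Drive chain inoperative=occurs, Emergency hoist motor 2 stuck=occurs → not all inputs occur → does not occur.
Leveling path 2 inoperative [OR]: Safety circuit down=not, B brake coil 2 lost=not, #3 encoder 2 stuck=not, Lower door interlock 2 fails=not → no input occurs → does not occur.
Elevator stuck between floors [OR]: Door loop lost=not, Leveling path 2 inoperative=not → no input occurs → does not occur.

No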